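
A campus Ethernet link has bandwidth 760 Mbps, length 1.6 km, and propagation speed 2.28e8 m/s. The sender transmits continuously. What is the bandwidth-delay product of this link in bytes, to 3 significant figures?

667 bytes

Propagation delay = 1600 / 2.28e+08 = 7.01754e-06 s.
BDP = R × t_prop = 760000000 × 7.01754e-06 = 5333.33 bits.
In bytes: 5333.33/8 = 667 bytes.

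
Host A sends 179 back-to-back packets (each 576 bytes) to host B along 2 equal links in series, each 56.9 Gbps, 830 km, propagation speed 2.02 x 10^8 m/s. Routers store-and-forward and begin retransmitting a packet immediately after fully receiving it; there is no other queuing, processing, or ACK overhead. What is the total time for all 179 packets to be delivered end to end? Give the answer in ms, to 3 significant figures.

8.23 ms

Per-hop transmission t_tx = L/R = 4608/56900000000 = 8.09842e-05 ms.
Per-hop propagation t_prop = 830000/202000000 = 4.10891 ms.
Pipeline fill: first packet needs 2·t_tx to clear all hops; remaining 178 packets each add one t_tx.
Total = (2+179-1)·t_tx + 2·t_prop = 180·8.09842e-05 + 2·4.10891 = 8.23 ms.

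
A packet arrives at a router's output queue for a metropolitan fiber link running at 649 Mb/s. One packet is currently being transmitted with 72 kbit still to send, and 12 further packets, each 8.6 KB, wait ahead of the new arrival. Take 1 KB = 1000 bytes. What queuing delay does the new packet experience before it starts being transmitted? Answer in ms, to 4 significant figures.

Each queued packet: L/R = 68800/649000000 = 0.106009 ms.
12 queued → 1.27211 ms.
Plus remaining 72000 bits of current packet: 0.11094 ms.
Queuing delay = 1.383 ms.

1.383 ms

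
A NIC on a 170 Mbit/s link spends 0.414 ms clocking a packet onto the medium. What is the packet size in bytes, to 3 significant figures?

L = R × t_tx = 170000000 b/s × 0.000414 s = 70380 bits.
In bytes: 70380 / 8 = 8800 bytes.

8800 bytes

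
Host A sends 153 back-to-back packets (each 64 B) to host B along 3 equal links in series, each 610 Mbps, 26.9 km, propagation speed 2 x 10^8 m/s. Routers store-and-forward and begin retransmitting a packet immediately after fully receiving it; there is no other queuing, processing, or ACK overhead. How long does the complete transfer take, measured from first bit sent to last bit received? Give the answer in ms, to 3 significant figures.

Per-hop transmission t_tx = L/R = 512/610000000 = 0.000839344 ms.
Per-hop propagation t_prop = 26900/200000000 = 0.1345 ms.
Pipeline fill: first packet needs 3·t_tx to clear all hops; remaining 152 packets each add one t_tx.
Total = (3+153-1)·t_tx + 3·t_prop = 155·0.000839344 + 3·0.1345 = 0.534 ms.

0.534 ms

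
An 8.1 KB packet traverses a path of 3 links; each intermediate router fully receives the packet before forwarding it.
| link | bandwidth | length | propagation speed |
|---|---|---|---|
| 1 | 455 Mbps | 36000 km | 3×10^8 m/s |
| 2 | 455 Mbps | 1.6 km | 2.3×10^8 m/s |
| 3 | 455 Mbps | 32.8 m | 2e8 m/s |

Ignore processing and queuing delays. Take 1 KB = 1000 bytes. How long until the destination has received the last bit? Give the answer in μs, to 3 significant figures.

120000 μs

L = 64800 bits.
Transmission delay per hop = L/R = 64800/455000000 = 142.418 μs; 3 hops → 427.253 μs.
Propagation delays (d/s per hop): 120000, 6.95652, 0.164 μs; sum = 120007 μs.
End-to-end = 120000 μs.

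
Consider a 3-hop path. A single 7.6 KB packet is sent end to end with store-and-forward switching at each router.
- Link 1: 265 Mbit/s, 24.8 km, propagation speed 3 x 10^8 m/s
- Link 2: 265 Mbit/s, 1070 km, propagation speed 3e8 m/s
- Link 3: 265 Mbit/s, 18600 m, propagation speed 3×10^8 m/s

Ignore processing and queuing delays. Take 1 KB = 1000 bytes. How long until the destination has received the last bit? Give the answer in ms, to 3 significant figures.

4.40 ms

L = 60800 bits.
Transmission delay per hop = L/R = 60800/265000000 = 0.229434 ms; 3 hops → 0.688302 ms.
Propagation delays (d/s per hop): 0.0826667, 3.56667, 0.062 ms; sum = 3.71133 ms.
End-to-end = 4.40 ms.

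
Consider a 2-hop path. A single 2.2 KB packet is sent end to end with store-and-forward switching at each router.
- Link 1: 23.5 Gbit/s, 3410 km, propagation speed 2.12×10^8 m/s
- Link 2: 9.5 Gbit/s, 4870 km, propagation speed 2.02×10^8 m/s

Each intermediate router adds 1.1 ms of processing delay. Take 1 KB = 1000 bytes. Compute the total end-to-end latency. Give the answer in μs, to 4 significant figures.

L = 17600 bits.
Transmission delays (L/R per hop): 0.748936, 1.85263 μs; sum = 2.60157 μs.
Propagation delays (d/s per hop): 16084.9, 24108.9 μs; sum = 40193.8 μs.
Processing at 1 router(s): 1 × 1.1 ms = 1100 μs.
End-to-end = 41300 μs.

41300 μs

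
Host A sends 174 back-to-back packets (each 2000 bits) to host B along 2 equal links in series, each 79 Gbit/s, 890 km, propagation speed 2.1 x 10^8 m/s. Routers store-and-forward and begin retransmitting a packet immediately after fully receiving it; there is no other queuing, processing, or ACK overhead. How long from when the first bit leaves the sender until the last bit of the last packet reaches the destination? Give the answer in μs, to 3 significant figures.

8480 μs

Per-hop transmission t_tx = L/R = 2000/79000000000 = 0.0253165 μs.
Per-hop propagation t_prop = 890000/210000000 = 4238.1 μs.
Pipeline fill: first packet needs 2·t_tx to clear all hops; remaining 173 packets each add one t_tx.
Total = (2+174-1)·t_tx + 2·t_prop = 175·0.0253165 + 2·4238.1 = 8480 μs.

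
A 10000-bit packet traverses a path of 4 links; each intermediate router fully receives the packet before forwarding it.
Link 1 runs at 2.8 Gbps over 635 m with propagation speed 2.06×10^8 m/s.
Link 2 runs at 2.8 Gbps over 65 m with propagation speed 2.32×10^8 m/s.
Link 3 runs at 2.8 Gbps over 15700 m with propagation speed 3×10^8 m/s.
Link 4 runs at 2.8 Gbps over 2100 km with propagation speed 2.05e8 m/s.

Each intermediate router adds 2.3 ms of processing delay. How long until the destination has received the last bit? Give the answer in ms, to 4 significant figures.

17.21 ms

Transmission delay per hop = L/R = 10000/2800000000 = 0.00357143 ms; 4 hops → 0.0142857 ms.
Propagation delays (d/s per hop): 0.00308252, 0.000280172, 0.0523333, 10.2439 ms; sum = 10.2996 ms.
Processing at 3 router(s): 3 × 2.3 ms = 6.9 ms.
End-to-end = 17.21 ms.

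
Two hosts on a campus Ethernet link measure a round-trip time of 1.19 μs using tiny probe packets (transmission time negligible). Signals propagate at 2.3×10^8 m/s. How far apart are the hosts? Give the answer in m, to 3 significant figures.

137 m

One-way propagation = RTT/2 = 0.595 μs.
d = s × t = 2.3e+08 × 5.95e-07 = 137 m.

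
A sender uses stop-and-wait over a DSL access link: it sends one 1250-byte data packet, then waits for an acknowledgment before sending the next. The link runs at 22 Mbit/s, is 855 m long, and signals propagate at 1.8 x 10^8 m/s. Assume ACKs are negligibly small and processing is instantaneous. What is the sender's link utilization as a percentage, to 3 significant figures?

t_tx = L/R = 10000/22000000 = 0.000454545 s.
t_prop = 855/180000000 = 4.75e-06 s; RTT = 9.5e-06 s.
Cycle = t_tx + RTT = 0.000464045 s.
Utilization = t_tx / cycle = 0.000454545/0.000464045 = 98.0 %.

98.0 %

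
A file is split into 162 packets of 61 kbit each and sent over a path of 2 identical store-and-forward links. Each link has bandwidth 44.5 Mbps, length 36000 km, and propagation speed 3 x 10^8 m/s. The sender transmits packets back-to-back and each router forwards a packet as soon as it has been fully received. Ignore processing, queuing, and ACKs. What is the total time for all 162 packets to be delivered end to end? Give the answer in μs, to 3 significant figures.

463000 μs

Per-hop transmission t_tx = L/R = 61000/44500000 = 1370.79 μs.
Per-hop propagation t_prop = 36000000/300000000 = 120000 μs.
Pipeline fill: first packet needs 2·t_tx to clear all hops; remaining 161 packets each add one t_tx.
Total = (2+162-1)·t_tx + 2·t_prop = 163·1370.79 + 2·120000 = 463000 μs.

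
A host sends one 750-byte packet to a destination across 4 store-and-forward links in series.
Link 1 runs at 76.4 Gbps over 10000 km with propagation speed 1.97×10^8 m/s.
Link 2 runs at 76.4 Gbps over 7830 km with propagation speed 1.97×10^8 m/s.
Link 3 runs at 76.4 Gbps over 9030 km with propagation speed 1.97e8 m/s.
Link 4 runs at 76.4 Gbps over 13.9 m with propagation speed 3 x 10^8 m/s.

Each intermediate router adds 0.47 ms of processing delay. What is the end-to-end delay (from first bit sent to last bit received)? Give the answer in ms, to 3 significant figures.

138 ms

L = 750 × 8 = 6000 bits.
Transmission delay per hop = L/R = 6000/76400000000 = 7.8534e-05 ms; 4 hops → 0.000314136 ms.
Propagation delays (d/s per hop): 50.7614, 39.7462, 45.8376, 4.63333e-05 ms; sum = 136.345 ms.
Processing at 3 router(s): 3 × 0.47 ms = 1.41 ms.
End-to-end = 138 ms.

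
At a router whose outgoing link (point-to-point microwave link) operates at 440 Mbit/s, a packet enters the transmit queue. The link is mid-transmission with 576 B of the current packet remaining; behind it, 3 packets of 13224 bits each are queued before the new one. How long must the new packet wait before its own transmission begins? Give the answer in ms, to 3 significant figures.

Each queued packet: L/R = 13224/440000000 = 0.0300545 ms.
3 queued → 0.0901636 ms.
Plus remaining 4608 bits of current packet: 0.0104727 ms.
Queuing delay = 0.101 ms.

0.101 ms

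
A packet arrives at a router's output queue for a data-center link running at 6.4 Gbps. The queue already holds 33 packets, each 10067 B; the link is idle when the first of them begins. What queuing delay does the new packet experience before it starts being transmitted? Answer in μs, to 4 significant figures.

Each queued packet: L/R = 80536/6400000000 = 12.5838 μs.
33 queued → 415.264 μs.
Queuing delay = 415.3 μs.

415.3 μs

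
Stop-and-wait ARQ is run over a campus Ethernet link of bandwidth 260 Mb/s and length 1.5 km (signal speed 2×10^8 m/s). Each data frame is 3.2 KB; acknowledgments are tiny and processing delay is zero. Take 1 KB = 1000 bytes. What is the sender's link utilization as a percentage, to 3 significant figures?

86.8 %

t_tx = L/R = 25600/260000000 = 9.84615e-05 s.
t_prop = 1500/200000000 = 7.5e-06 s; RTT = 1.5e-05 s.
Cycle = t_tx + RTT = 0.000113462 s.
Utilization = t_tx / cycle = 9.84615e-05/0.000113462 = 86.8 %.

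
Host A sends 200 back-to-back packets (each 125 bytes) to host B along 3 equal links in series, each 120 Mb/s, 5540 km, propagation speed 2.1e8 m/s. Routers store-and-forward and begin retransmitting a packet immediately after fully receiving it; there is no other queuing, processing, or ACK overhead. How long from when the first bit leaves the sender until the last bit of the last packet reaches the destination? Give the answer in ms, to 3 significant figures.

Per-hop transmission t_tx = L/R = 1000/120000000 = 0.00833333 ms.
Per-hop propagation t_prop = 5540000/210000000 = 26.381 ms.
Pipeline fill: first packet needs 3·t_tx to clear all hops; remaining 199 packets each add one t_tx.
Total = (3+200-1)·t_tx + 3·t_prop = 202·0.00833333 + 3·26.381 = 80.8 ms.

80.8 ms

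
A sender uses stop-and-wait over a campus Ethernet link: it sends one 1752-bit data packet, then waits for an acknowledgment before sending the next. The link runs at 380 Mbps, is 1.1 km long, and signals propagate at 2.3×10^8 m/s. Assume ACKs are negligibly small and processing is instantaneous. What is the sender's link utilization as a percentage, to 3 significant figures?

32.5 %

t_tx = L/R = 1752/380000000 = 4.61053e-06 s.
t_prop = 1100/2.3e+08 = 4.78261e-06 s; RTT = 9.56522e-06 s.
Cycle = t_tx + RTT = 1.41757e-05 s.
Utilization = t_tx / cycle = 4.61053e-06/1.41757e-05 = 32.5 %.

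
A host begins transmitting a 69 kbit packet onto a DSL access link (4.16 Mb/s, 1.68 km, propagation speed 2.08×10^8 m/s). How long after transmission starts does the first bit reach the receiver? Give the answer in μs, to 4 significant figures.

8.077 μs

First bit experiences only propagation delay: d/s = 1680/208000000 = 8.077 μs.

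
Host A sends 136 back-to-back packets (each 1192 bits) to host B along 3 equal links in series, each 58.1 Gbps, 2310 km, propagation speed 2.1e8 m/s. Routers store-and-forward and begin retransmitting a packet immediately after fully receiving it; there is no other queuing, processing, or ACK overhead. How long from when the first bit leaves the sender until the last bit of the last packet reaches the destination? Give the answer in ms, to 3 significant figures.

33.0 ms

Per-hop transmission t_tx = L/R = 1192/58100000000 = 2.05164e-05 ms.
Per-hop propagation t_prop = 2310000/210000000 = 11 ms.
Pipeline fill: first packet needs 3·t_tx to clear all hops; remaining 135 packets each add one t_tx.
Total = (3+136-1)·t_tx + 3·t_prop = 138·2.05164e-05 + 3·11 = 33.0 ms.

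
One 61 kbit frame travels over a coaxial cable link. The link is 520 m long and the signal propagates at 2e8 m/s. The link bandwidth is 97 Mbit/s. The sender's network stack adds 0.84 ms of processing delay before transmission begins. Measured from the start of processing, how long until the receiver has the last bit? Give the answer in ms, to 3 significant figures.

1.47 ms

L = 61000 bits.
Transmission delay = L/R = 61000 / 97000000 = 0.628866 ms.
Propagation delay = d/s = 520 m / 200000000 m/s = 0.0026 ms.
Plus processing delay 0.84 ms = 0.84 ms.
Total = 1.47 ms.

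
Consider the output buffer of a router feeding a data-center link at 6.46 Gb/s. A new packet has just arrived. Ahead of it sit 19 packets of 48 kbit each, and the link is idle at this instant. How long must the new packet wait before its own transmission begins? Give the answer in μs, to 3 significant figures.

Each queued packet: L/R = 48000/6460000000 = 7.43034 μs.
19 queued → 141.176 μs.
Queuing delay = 141 μs.

141 μs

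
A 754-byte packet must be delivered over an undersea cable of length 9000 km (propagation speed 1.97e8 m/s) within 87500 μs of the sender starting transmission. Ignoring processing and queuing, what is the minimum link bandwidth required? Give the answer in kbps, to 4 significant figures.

L = 6032 bits.
Propagation delay = 9000000 / 197000000 = 45685.3 μs.
Transmission budget = 87500 − 45685.3 = 41814.7 μs.
R ≥ L / t_tx = 6032 bits / 0.0418147 s = 144.3 kbps.

144.3 kbps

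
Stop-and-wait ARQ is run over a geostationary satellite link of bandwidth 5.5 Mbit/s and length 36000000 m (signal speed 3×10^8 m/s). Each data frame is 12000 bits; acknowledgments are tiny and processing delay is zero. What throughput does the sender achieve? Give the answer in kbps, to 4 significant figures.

t_tx = L/R = 12000/5500000 = 0.00218182 s.
t_prop = 36000000/300000000 = 0.12 s; RTT = 0.24 s.
Cycle = t_tx + RTT = 0.242182 s.
Throughput = L / cycle = 12000 / 0.242182 = 49.55 kbps.

49.55 kbps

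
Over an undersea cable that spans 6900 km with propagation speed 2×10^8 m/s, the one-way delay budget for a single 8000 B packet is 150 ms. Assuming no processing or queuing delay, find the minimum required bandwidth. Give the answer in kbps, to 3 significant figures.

554 kbps

L = 64000 bits.
Propagation delay = 6900000 / 200000000 = 34.5 ms.
Transmission budget = 150 − 34.5 = 115.5 ms.
R ≥ L / t_tx = 64000 bits / 0.1155 s = 554 kbps.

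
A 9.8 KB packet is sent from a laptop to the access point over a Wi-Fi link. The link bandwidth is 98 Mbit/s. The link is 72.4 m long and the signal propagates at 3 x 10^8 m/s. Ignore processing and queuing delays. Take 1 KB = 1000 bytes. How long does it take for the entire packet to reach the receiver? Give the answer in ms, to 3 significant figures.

0.800 ms

L = 78400 bits.
Transmission delay = L/R = 78400 / 98000000 = 0.8 ms.
Propagation delay = d/s = 72.4 m / 300000000 m/s = 0.000241333 ms.
Total = 0.800 ms.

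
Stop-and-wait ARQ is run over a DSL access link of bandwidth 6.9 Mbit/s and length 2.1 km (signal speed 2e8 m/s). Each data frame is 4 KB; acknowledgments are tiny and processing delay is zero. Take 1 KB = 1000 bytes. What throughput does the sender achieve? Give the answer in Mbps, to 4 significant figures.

6.869 Mbps

t_tx = L/R = 32000/6900000 = 0.00463768 s.
t_prop = 2100/200000000 = 1.05e-05 s; RTT = 2.1e-05 s.
Cycle = t_tx + RTT = 0.00465868 s.
Throughput = L / cycle = 32000 / 0.00465868 = 6.869 Mbps.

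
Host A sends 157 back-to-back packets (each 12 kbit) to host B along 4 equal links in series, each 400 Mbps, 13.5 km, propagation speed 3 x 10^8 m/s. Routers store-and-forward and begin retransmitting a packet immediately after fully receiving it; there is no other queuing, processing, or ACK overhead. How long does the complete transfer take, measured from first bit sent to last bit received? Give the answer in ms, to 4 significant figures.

4.980 ms

Per-hop transmission t_tx = L/R = 12000/400000000 = 0.03 ms.
Per-hop propagation t_prop = 13500/300000000 = 0.045 ms.
Pipeline fill: first packet needs 4·t_tx to clear all hops; remaining 156 packets each add one t_tx.
Total = (4+157-1)·t_tx + 4·t_prop = 160·0.03 + 4·0.045 = 4.980 ms.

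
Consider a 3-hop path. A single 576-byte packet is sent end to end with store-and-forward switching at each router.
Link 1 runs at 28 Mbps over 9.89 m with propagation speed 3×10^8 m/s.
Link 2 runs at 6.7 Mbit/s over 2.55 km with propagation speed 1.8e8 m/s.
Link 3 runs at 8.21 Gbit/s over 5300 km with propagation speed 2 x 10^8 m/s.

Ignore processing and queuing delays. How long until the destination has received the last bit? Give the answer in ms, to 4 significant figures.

L = 576 × 8 = 4608 bits.
Transmission delays (L/R per hop): 0.164571, 0.687761, 0.000561267 ms; sum = 0.852894 ms.
Propagation delays (d/s per hop): 3.29667e-05, 0.0141667, 26.5 ms; sum = 26.5142 ms.
End-to-end = 27.37 ms.

27.37 ms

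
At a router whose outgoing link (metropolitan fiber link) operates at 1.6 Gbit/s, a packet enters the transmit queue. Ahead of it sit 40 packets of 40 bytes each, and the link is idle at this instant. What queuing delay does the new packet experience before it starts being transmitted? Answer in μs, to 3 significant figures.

Each queued packet: L/R = 320/1600000000 = 0.2 μs.
40 queued → 8 μs.
Queuing delay = 8.00 μs.

8.00 μs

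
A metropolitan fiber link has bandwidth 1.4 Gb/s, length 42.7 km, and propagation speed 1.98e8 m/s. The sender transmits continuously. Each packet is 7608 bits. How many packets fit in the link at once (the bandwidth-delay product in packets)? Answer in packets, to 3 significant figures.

39.7 packets

Propagation delay = 42700 / 198000000 = 0.000215657 s.
BDP = R × t_prop = 1400000000 × 0.000215657 = 301919 bits.
In packets of 7608 bits: 39.7 packets.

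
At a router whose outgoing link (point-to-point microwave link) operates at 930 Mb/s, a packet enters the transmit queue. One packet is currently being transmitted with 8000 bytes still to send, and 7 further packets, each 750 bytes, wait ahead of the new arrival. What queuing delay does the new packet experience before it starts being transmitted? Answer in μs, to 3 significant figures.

Each queued packet: L/R = 6000/930000000 = 6.45161 μs.
7 queued → 45.1613 μs.
Plus remaining 64000 bits of current packet: 68.8172 μs.
Queuing delay = 114 μs.

114 μs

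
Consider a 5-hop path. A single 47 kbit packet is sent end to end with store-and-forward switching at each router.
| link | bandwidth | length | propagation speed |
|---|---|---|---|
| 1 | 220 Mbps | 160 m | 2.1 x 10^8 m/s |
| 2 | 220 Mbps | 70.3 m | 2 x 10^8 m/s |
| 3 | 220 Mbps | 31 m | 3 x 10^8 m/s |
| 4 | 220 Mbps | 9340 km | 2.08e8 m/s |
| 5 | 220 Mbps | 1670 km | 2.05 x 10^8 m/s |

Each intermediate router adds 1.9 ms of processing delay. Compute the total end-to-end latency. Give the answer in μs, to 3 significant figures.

61700 μs

L = 47000 bits.
Transmission delay per hop = L/R = 47000/220000000 = 213.636 μs; 5 hops → 1068.18 μs.
Propagation delays (d/s per hop): 0.761905, 0.3515, 0.103333, 44903.8, 8146.34 μs; sum = 53051.4 μs.
Processing at 4 router(s): 4 × 1.9 ms = 7600 μs.
End-to-end = 61700 μs.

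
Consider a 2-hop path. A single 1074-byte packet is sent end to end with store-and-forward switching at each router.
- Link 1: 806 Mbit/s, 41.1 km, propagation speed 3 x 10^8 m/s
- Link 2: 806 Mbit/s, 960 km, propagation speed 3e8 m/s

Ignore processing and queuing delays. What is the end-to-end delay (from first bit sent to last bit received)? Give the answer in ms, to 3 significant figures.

3.36 ms

L = 1074 × 8 = 8592 bits.
Transmission delay per hop = L/R = 8592/806000000 = 0.01066 ms; 2 hops → 0.0213201 ms.
Propagation delays (d/s per hop): 0.137, 3.2 ms; sum = 3.337 ms.
End-to-end = 3.36 ms.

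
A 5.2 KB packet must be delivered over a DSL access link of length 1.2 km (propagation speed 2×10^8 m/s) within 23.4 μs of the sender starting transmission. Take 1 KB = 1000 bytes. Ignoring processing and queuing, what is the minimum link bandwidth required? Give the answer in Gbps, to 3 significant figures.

2.39 Gbps

L = 41600 bits.
Propagation delay = 1200 / 200000000 = 6 μs.
Transmission budget = 23.4 − 6 = 17.4 μs.
R ≥ L / t_tx = 41600 bits / 1.74e-05 s = 2.39 Gbps.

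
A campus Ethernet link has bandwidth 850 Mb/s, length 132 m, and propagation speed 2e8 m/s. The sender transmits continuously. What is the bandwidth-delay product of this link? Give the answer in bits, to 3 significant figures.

561 bits

Propagation delay = 132 / 200000000 = 6.6e-07 s.
BDP = R × t_prop = 850000000 × 6.6e-07 = 561 bits.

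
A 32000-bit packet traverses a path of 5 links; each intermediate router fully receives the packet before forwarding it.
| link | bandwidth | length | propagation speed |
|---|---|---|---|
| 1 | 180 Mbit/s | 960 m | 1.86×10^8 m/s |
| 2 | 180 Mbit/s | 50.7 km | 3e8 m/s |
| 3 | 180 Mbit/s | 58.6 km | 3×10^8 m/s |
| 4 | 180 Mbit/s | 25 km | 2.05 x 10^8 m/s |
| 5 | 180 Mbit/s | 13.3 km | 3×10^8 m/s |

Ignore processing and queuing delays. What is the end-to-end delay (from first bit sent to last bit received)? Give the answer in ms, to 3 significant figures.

Transmission delay per hop = L/R = 32000/180000000 = 0.177778 ms; 5 hops → 0.888889 ms.
Propagation delays (d/s per hop): 0.00516129, 0.169, 0.195333, 0.121951, 0.0443333 ms; sum = 0.535779 ms.
End-to-end = 1.42 ms.

1.42 ms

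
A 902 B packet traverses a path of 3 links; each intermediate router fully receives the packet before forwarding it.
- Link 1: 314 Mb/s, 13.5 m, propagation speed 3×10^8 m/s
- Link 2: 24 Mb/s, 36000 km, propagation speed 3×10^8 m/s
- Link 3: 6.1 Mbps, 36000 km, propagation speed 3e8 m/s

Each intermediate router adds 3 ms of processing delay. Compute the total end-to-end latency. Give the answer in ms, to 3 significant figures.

248 ms

L = 902 × 8 = 7216 bits.
Transmission delays (L/R per hop): 0.0229809, 0.300667, 1.18295 ms; sum = 1.5066 ms.
Propagation delays (d/s per hop): 4.5e-05, 120, 120 ms; sum = 240 ms.
Processing at 2 router(s): 2 × 3 ms = 6 ms.
End-to-end = 248 ms.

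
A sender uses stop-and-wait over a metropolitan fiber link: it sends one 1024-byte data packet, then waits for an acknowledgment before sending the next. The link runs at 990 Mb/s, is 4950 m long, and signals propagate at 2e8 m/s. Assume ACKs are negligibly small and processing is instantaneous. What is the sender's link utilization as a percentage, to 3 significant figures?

14.3 %

t_tx = L/R = 8192/990000000 = 8.27475e-06 s.
t_prop = 4950/200000000 = 2.475e-05 s; RTT = 4.95e-05 s.
Cycle = t_tx + RTT = 5.77747e-05 s.
Utilization = t_tx / cycle = 8.27475e-06/5.77747e-05 = 14.3 %.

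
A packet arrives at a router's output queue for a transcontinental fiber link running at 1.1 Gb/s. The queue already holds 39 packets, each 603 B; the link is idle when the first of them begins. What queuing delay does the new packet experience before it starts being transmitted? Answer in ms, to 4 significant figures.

0.1710 ms

Each queued packet: L/R = 4824/1100000000 = 0.00438545 ms.
39 queued → 0.171033 ms.
Queuing delay = 0.1710 ms.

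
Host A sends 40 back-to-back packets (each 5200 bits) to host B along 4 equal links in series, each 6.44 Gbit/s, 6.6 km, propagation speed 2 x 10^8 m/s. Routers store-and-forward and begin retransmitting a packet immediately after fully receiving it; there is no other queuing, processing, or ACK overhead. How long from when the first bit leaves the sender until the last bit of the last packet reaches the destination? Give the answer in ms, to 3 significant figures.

0.167 ms

Per-hop transmission t_tx = L/R = 5200/6440000000 = 0.000807453 ms.
Per-hop propagation t_prop = 6600/200000000 = 0.033 ms.
Pipeline fill: first packet needs 4·t_tx to clear all hops; remaining 39 packets each add one t_tx.
Total = (4+40-1)·t_tx + 4·t_prop = 43·0.000807453 + 4·0.033 = 0.167 ms.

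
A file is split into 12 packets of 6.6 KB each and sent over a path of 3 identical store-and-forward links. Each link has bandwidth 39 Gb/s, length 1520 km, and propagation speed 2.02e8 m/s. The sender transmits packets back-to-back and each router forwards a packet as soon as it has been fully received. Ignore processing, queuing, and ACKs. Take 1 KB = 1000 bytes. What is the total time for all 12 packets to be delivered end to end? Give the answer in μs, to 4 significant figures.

Per-hop transmission t_tx = L/R = 52800/39000000000 = 1.35385 μs.
Per-hop propagation t_prop = 1520000/202000000 = 7524.75 μs.
Pipeline fill: first packet needs 3·t_tx to clear all hops; remaining 11 packets each add one t_tx.
Total = (3+12-1)·t_tx + 3·t_prop = 14·1.35385 + 3·7524.75 = 22590 μs.

22590 μs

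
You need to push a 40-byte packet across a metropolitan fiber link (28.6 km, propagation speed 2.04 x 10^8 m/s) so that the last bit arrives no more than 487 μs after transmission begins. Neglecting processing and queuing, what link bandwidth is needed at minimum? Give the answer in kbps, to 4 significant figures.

L = 320 bits.
Propagation delay = 28600 / 204000000 = 140.196 μs.
Transmission budget = 487 − 140.196 = 346.804 μs.
R ≥ L / t_tx = 320 bits / 0.000346804 s = 922.7 kbps.

922.7 kbps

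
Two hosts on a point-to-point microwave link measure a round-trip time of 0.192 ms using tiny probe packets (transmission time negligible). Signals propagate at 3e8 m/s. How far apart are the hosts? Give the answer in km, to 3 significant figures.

28.8 km

One-way propagation = RTT/2 = 0.096 ms.
d = s × t = 300000000 × 9.6e-05 = 28.8 km.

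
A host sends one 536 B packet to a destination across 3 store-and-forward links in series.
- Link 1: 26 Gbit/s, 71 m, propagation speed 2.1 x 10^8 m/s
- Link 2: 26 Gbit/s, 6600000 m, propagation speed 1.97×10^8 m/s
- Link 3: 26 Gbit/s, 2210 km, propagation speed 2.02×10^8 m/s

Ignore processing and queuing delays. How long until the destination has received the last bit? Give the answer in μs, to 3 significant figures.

L = 536 × 8 = 4288 bits.
Transmission delay per hop = L/R = 4288/26000000000 = 0.164923 μs; 3 hops → 0.494769 μs.
Propagation delays (d/s per hop): 0.338095, 33502.5, 10940.6 μs; sum = 44443.5 μs.
End-to-end = 44400 μs.

44400 μs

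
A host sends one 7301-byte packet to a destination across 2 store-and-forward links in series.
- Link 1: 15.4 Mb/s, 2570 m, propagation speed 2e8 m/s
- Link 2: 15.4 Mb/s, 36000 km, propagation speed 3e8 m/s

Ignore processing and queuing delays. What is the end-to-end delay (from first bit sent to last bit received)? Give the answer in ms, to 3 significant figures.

L = 7301 × 8 = 58408 bits.
Transmission delay per hop = L/R = 58408/15400000 = 3.79273 ms; 2 hops → 7.58545 ms.
Propagation delays (d/s per hop): 0.01285, 120 ms; sum = 120.013 ms.
End-to-end = 128 ms.

128 ms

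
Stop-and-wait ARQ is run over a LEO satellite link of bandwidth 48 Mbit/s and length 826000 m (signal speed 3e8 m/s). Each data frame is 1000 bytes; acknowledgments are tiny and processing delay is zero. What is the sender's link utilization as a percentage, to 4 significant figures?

2.938 %

t_tx = L/R = 8000/48000000 = 0.000166667 s.
t_prop = 826000/300000000 = 0.00275333 s; RTT = 0.00550667 s.
Cycle = t_tx + RTT = 0.00567333 s.
Utilization = t_tx / cycle = 0.000166667/0.00567333 = 2.938 %.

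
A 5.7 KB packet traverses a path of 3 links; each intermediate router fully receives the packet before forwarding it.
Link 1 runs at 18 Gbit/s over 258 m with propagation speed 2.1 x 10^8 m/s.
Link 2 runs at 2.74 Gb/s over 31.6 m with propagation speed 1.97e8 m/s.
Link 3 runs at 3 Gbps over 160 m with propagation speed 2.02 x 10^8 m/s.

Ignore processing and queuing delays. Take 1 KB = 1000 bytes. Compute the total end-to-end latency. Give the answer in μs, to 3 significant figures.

L = 45600 bits.
Transmission delays (L/R per hop): 2.53333, 16.6423, 15.2 μs; sum = 34.3757 μs.
Propagation delays (d/s per hop): 1.22857, 0.160406, 0.792079 μs; sum = 2.18106 μs.
End-to-end = 36.6 μs.

36.6 μs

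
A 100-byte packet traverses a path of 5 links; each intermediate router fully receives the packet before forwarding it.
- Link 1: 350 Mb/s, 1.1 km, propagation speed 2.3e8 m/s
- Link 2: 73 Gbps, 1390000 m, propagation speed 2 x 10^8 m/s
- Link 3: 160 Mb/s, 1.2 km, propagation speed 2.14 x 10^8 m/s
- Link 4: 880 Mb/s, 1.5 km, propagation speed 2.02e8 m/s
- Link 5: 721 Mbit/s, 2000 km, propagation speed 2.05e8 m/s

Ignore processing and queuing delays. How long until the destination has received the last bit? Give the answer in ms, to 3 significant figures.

L = 100 × 8 = 800 bits.
Transmission delays (L/R per hop): 0.00228571, 1.09589e-05, 0.005, 0.000909091, 0.00110957 ms; sum = 0.00931533 ms.
Propagation delays (d/s per hop): 0.00478261, 6.95, 0.00560748, 0.00742574, 9.7561 ms; sum = 16.7239 ms.
End-to-end = 16.7 ms.

16.7 ms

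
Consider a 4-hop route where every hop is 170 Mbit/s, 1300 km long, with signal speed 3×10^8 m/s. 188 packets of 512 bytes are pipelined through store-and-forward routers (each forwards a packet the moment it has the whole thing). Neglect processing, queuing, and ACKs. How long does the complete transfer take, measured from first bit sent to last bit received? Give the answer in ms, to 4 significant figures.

21.94 ms

Per-hop transmission t_tx = L/R = 4096/170000000 = 0.0240941 ms.
Per-hop propagation t_prop = 1300000/300000000 = 4.33333 ms.
Pipeline fill: first packet needs 4·t_tx to clear all hops; remaining 187 packets each add one t_tx.
Total = (4+188-1)·t_tx + 4·t_prop = 191·0.0240941 + 4·4.33333 = 21.94 ms.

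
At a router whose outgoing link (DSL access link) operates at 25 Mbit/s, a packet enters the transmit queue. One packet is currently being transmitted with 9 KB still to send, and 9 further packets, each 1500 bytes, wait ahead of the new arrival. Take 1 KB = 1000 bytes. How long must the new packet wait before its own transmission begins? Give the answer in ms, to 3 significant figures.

7.20 ms

Each queued packet: L/R = 12000/25000000 = 0.48 ms.
9 queued → 4.32 ms.
Plus remaining 72000 bits of current packet: 2.88 ms.
Queuing delay = 7.20 ms.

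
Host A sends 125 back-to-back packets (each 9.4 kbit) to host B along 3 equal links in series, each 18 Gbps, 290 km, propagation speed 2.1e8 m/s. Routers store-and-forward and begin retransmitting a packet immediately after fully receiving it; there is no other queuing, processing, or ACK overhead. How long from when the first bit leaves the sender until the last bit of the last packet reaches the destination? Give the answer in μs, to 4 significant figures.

4209 μs

Per-hop transmission t_tx = L/R = 9400/18000000000 = 0.522222 μs.
Per-hop propagation t_prop = 290000/210000000 = 1380.95 μs.
Pipeline fill: first packet needs 3·t_tx to clear all hops; remaining 124 packets each add one t_tx.
Total = (3+125-1)·t_tx + 3·t_prop = 127·0.522222 + 3·1380.95 = 4209 μs.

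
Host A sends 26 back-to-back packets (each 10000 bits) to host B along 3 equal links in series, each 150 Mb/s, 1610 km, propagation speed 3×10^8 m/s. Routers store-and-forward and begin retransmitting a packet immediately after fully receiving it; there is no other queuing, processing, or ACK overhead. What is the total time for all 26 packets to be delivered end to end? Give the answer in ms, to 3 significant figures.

Per-hop transmission t_tx = L/R = 10000/150000000 = 0.0666667 ms.
Per-hop propagation t_prop = 1610000/300000000 = 5.36667 ms.
Pipeline fill: first packet needs 3·t_tx to clear all hops; remaining 25 packets each add one t_tx.
Total = (3+26-1)·t_tx + 3·t_prop = 28·0.0666667 + 3·5.36667 = 18.0 ms.

18.0 ms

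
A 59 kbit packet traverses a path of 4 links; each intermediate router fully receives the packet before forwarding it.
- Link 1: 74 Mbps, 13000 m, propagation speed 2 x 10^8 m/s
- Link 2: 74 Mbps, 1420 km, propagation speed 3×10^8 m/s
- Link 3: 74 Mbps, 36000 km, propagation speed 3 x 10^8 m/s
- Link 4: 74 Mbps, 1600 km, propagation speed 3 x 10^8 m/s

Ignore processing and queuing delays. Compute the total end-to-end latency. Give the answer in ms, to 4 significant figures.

L = 59000 bits.
Transmission delay per hop = L/R = 59000/74000000 = 0.797297 ms; 4 hops → 3.18919 ms.
Propagation delays (d/s per hop): 0.065, 4.73333, 120, 5.33333 ms; sum = 130.132 ms.
End-to-end = 133.3 ms.

133.3 ms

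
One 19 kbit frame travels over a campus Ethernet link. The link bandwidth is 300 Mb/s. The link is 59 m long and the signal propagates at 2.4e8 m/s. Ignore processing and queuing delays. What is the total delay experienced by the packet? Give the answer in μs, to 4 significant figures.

L = 19000 bits.
Transmission delay = L/R = 19000 / 300000000 = 63.3333 μs.
Propagation delay = d/s = 59 m / 240000000 m/s = 0.245833 μs.
Total = 63.58 μs.

63.58 μs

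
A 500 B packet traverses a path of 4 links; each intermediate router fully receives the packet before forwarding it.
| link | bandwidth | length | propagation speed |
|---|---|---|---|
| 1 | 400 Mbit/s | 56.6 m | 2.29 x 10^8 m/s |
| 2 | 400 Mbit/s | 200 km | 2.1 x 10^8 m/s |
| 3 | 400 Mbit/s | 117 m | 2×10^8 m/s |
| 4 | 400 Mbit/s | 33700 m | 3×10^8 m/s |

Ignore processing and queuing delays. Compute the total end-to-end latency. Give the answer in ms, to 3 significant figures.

1.11 ms

L = 500 × 8 = 4000 bits.
Transmission delay per hop = L/R = 4000/400000000 = 0.01 ms; 4 hops → 0.04 ms.
Propagation delays (d/s per hop): 0.000247162, 0.952381, 0.000585, 0.112333 ms; sum = 1.06555 ms.
End-to-end = 1.11 ms.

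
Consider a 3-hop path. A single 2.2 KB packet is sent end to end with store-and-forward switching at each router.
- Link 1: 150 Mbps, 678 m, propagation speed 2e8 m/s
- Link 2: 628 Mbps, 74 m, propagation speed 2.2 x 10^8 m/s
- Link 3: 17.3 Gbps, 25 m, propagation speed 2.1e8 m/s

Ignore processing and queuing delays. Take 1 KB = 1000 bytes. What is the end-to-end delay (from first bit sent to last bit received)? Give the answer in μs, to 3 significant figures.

150 μs

L = 17600 bits.
Transmission delays (L/R per hop): 117.333, 28.0255, 1.01734 μs; sum = 146.376 μs.
Propagation delays (d/s per hop): 3.39, 0.336364, 0.119048 μs; sum = 3.84541 μs.
End-to-end = 150 μs.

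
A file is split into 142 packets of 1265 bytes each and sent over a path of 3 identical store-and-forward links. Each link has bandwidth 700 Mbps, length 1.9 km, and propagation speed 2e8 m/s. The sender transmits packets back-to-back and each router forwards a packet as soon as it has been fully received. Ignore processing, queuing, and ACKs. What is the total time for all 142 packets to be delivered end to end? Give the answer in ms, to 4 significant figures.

Per-hop transmission t_tx = L/R = 10120/700000000 = 0.0144571 ms.
Per-hop propagation t_prop = 1900/200000000 = 0.0095 ms.
Pipeline fill: first packet needs 3·t_tx to clear all hops; remaining 141 packets each add one t_tx.
Total = (3+142-1)·t_tx + 3·t_prop = 144·0.0144571 + 3·0.0095 = 2.110 ms.

2.110 ms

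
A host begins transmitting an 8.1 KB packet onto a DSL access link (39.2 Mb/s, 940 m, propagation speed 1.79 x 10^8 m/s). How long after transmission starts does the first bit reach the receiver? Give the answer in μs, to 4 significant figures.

First bit experiences only propagation delay: d/s = 940/179000000 = 5.251 μs.

5.251 μs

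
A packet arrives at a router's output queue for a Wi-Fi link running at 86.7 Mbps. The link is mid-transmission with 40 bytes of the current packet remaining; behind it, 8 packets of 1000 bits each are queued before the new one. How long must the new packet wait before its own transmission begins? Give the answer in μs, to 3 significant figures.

Each queued packet: L/R = 1000/86700000 = 11.534 μs.
8 queued → 92.2722 μs.
Plus remaining 320 bits of current packet: 3.69089 μs.
Queuing delay = 96.0 μs.

96.0 μs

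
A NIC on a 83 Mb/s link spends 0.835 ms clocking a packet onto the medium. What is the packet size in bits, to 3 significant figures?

L = R × t_tx = 83000000 b/s × 0.000835 s = 69305 bits.

69300 bits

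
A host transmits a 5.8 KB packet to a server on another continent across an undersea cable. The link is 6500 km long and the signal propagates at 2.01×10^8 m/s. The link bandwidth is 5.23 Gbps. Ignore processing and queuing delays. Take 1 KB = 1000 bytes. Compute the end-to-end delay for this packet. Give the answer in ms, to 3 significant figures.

32.3 ms

L = 46400 bits.
Transmission delay = L/R = 46400 / 5230000000 = 0.00887189 ms.
Propagation delay = d/s = 6500000 m / 2.01e+08 m/s = 32.3383 ms.
Total = 32.3 ms.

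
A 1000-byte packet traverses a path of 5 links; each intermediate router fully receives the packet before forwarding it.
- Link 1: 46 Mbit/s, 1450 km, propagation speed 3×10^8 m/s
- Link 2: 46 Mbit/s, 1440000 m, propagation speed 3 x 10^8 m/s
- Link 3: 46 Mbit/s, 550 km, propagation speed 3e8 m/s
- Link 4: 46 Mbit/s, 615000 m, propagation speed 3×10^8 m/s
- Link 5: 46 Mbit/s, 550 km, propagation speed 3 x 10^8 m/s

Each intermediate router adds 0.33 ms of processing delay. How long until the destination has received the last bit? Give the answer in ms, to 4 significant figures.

L = 1000 × 8 = 8000 bits.
Transmission delay per hop = L/R = 8000/46000000 = 0.173913 ms; 5 hops → 0.869565 ms.
Propagation delays (d/s per hop): 4.83333, 4.8, 1.83333, 2.05, 1.83333 ms; sum = 15.35 ms.
Processing at 4 router(s): 4 × 0.33 ms = 1.32 ms.
End-to-end = 17.54 ms.

17.54 ms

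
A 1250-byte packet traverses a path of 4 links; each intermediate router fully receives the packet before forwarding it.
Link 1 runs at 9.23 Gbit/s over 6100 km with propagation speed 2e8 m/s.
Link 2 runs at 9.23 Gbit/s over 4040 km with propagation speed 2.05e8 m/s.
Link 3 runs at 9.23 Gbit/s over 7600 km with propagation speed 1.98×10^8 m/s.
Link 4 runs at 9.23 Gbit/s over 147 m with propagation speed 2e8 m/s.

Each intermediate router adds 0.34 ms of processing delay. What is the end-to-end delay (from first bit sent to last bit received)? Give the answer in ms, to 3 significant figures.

89.6 ms

L = 1250 × 8 = 10000 bits.
Transmission delay per hop = L/R = 10000/9230000000 = 0.00108342 ms; 4 hops → 0.00433369 ms.
Propagation delays (d/s per hop): 30.5, 19.7073, 38.3838, 0.000735 ms; sum = 88.5919 ms.
Processing at 3 router(s): 3 × 0.34 ms = 1.02 ms.
End-to-end = 89.6 ms.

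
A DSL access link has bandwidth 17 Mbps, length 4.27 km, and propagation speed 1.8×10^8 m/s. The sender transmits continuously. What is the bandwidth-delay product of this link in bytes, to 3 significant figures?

50.4 bytes

Propagation delay = 4270 / 180000000 = 2.37222e-05 s.
BDP = R × t_prop = 17000000 × 2.37222e-05 = 403.278 bits.
In bytes: 403.278/8 = 50.4 bytes.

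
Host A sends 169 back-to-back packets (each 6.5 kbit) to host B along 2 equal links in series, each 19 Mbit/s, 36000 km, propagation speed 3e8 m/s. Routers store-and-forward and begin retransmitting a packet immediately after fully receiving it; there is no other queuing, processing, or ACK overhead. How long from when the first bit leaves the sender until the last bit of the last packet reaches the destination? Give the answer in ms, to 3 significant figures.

Per-hop transmission t_tx = L/R = 6500/19000000 = 0.342105 ms.
Per-hop propagation t_prop = 36000000/300000000 = 120 ms.
Pipeline fill: first packet needs 2·t_tx to clear all hops; remaining 168 packets each add one t_tx.
Total = (2+169-1)·t_tx + 2·t_prop = 170·0.342105 + 2·120 = 298 ms.

298 ms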